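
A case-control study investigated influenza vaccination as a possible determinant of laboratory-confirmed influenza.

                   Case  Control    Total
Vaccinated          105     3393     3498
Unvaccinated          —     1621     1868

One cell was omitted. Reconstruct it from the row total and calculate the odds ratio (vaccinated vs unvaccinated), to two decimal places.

The missing cell is in the unexposed row: 1868 − 1621 = 247.
So a = 105, b = 3393, c = 247, d = 1621.
OR = (a·d)/(b·c) = (105 × 1621) / (3393 × 247) = 170205 / 838071 = 0.20309

0.20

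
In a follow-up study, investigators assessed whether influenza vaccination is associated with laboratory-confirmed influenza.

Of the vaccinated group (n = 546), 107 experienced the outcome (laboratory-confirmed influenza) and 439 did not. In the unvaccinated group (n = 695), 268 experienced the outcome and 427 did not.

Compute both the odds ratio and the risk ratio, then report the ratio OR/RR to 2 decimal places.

0.76

From the description: a = 107, b = 439, c = 268, d = 427.
OR = (107·427)/(439·268) = 45689/117652 = 0.38834
Risk in exposed = 107/546 = 0.19597; risk in unexposed = 268/695 = 0.38561; RR = 0.50821
OR/RR = 0.38834 / 0.50821 = 0.76414
The outcome is not rare, so the OR lies further from 1 than the RR.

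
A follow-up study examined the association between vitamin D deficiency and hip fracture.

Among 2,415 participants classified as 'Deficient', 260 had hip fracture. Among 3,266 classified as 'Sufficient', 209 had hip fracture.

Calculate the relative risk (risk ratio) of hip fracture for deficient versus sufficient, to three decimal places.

1.682

From the description: a = 260, b = 2155, c = 209, d = 3057.
Risk in exposed = 260/2415 = 0.10766; risk in unexposed = 209/3266 = 0.06399.
RR = 0.10766 / 0.06399 = 1.68239
The risk among the exposed is 1.68 times that among the unexposed.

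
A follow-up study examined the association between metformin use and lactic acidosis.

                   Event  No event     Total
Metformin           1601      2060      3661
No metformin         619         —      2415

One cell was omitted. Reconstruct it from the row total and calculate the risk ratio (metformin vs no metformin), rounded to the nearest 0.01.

The missing cell is in the unexposed row: 2415 − 619 = 1796.
So a = 1601, b = 2060, c = 619, d = 1796.
RR = [a/(a+b)] / [c/(c+d)] = (1601/3661) / (619/2415) = 0.43731/0.25631 = 1.70615

1.71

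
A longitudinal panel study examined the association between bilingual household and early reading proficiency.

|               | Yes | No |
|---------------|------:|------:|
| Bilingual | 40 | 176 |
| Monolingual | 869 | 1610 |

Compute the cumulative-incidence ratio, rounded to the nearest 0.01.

Cells: a = 40, b = 176, c = 869, d = 1610.
Risk in exposed = 40/216 = 0.18519; risk in unexposed = 869/2479 = 0.35054.
RR = 0.18519 / 0.35054 = 0.52828
The risk is 47% lower among the exposed than among the unexposed.

0.53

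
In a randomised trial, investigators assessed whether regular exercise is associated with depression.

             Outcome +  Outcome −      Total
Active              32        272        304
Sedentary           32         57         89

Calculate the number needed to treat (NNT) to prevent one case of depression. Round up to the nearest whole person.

Risk in treated group = 32/304 = 0.10526; risk in control = 32/89 = 0.35955.
Absolute risk reduction = 0.35955 − 0.10526 = 0.25429
NNT = 1 / ARR = 1 / 0.25429 = 3.933 → round up → 4

4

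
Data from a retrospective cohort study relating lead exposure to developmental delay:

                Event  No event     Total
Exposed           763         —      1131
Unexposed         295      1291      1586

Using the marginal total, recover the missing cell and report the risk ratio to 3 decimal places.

The missing cell is in the exposed row: 1131 − 763 = 368.
So a = 763, b = 368, c = 295, d = 1291.
RR = [a/(a+b)] / [c/(c+d)] = (763/1131) / (295/1586) = 0.67462/0.18600 = 3.62696

3.627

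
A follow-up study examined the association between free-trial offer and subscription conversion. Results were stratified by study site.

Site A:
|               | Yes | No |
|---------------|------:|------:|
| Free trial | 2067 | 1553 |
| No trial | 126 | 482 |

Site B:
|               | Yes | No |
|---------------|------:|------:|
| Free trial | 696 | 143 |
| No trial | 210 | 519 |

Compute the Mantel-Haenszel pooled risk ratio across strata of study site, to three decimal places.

RR_MH = Σ(aᵢ·n₀ᵢ/nᵢ) / Σ(cᵢ·n₁ᵢ/nᵢ), with n₁ᵢ = aᵢ+bᵢ (exposed), n₀ᵢ = cᵢ+dᵢ (unexposed), nᵢ = n₁ᵢ+n₀ᵢ.
Stratum 1 (Site A): n₁ = 3620, n₀ = 608, n = 4228; a·n₀/n = 2067·608/4228 = 297.2412; c·n₁/n = 126·3620/4228 = 107.8808
Stratum 2 (Site B): n₁ = 839, n₀ = 729, n = 1568; a·n₀/n = 696·729/1568 = 323.5867; c·n₁/n = 210·839/1568 = 112.3661
RR_MH = (297.2412 + 323.5867) / (107.8808 + 112.3661) = 620.8280 / 220.2469 = 2.81878

2.819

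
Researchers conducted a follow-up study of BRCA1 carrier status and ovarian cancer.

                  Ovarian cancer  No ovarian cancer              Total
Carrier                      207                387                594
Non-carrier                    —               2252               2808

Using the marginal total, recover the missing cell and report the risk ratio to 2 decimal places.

The missing cell is in the unexposed row: 2808 − 2252 = 556.
So a = 207, b = 387, c = 556, d = 2252.
RR = [a/(a+b)] / [c/(c+d)] = (207/594) / (556/2808) = 0.34848/0.19801 = 1.75997

1.76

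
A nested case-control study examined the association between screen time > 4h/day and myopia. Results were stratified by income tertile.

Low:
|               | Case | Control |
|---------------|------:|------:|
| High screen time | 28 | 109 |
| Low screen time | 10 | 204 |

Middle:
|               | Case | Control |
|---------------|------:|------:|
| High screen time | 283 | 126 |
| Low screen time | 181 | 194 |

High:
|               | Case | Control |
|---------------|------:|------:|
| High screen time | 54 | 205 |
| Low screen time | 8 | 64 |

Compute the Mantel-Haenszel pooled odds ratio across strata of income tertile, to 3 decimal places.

OR_MH = Σ(aᵢdᵢ/nᵢ) / Σ(bᵢcᵢ/nᵢ), where nᵢ is the stratum total.
Stratum 1 (Low): n = 351; a·d/n = 28·204/351 = 16.2735; b·c/n = 109·10/351 = 3.1054
Stratum 2 (Middle): n = 784; a·d/n = 283·194/784 = 70.0281; b·c/n = 126·181/784 = 29.0893
Stratum 3 (High): n = 331; a·d/n = 54·64/331 = 10.4411; b·c/n = 205·8/331 = 4.9547
OR_MH = (16.2735 + 70.0281 + 10.4411) / (3.1054 + 29.0893 + 4.9547) = 96.7427 / 37.1494 = 2.60415

2.604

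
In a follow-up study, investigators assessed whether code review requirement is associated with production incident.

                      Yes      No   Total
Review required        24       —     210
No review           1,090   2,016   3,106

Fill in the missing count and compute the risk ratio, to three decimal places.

The missing cell is in the exposed row: 210 − 24 = 186.
So a = 24, b = 186, c = 1090, d = 2016.
RR = [a/(a+b)] / [c/(c+d)] = (24/210) / (1090/3106) = 0.11429/0.35093 = 0.32566

0.326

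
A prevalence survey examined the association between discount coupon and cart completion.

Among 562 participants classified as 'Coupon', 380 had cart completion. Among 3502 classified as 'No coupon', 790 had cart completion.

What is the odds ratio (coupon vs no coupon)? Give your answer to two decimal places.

From the description: a = 380, b = 182, c = 790, d = 2712.
OR = (a·d)/(b·c) = (380 × 2712) / (182 × 790) = 1030560 / 143780 = 7.16762
The odds of cart completion are about 7.17 times as high in the coupon group.

7.17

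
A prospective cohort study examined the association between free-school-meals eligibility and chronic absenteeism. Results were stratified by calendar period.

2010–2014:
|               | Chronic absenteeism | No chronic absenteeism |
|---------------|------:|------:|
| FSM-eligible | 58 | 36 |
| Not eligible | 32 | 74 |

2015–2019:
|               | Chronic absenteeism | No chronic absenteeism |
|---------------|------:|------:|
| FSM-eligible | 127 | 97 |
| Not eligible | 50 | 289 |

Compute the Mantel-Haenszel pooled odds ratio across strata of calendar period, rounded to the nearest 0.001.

OR_MH = Σ(aᵢdᵢ/nᵢ) / Σ(bᵢcᵢ/nᵢ), where nᵢ is the stratum total.
Stratum 1 (2010–2014): n = 200; a·d/n = 58·74/200 = 21.4600; b·c/n = 36·32/200 = 5.7600
Stratum 2 (2015–2019): n = 563; a·d/n = 127·289/563 = 65.1918; b·c/n = 97·50/563 = 8.6146
OR_MH = (21.4600 + 65.1918) / (5.7600 + 8.6146) = 86.6518 / 14.3746 = 6.02814

6.028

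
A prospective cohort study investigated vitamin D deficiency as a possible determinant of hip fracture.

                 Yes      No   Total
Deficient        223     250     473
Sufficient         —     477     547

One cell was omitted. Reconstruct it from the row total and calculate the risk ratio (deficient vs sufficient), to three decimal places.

3.684

The missing cell is in the unexposed row: 547 − 477 = 70.
So a = 223, b = 250, c = 70, d = 477.
RR = [a/(a+b)] / [c/(c+d)] = (223/473) / (70/547) = 0.47146/0.12797 = 3.68411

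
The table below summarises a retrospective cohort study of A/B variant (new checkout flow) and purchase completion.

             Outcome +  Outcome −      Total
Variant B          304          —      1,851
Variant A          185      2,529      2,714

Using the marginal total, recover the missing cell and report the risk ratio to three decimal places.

The missing cell is in the exposed row: 1851 − 304 = 1547.
So a = 304, b = 1547, c = 185, d = 2529.
RR = [a/(a+b)] / [c/(c+d)] = (304/1851) / (185/2714) = 0.16424/0.06817 = 2.40938

2.409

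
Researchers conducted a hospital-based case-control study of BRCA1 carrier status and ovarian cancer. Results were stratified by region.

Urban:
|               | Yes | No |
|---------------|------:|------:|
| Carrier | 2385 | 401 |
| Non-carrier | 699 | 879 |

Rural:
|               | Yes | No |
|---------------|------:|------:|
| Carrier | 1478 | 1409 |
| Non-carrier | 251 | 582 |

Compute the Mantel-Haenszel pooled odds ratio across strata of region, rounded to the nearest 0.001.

OR_MH = Σ(aᵢdᵢ/nᵢ) / Σ(bᵢcᵢ/nᵢ), where nᵢ is the stratum total.
Stratum 1 (Urban): n = 4364; a·d/n = 2385·879/4364 = 480.3884; b·c/n = 401·699/4364 = 64.2298
Stratum 2 (Rural): n = 3720; a·d/n = 1478·582/3720 = 231.2355; b·c/n = 1409·251/3720 = 95.0696
OR_MH = (480.3884 + 231.2355) / (64.2298 + 95.0696) = 711.6239 / 159.2995 = 4.46721

4.467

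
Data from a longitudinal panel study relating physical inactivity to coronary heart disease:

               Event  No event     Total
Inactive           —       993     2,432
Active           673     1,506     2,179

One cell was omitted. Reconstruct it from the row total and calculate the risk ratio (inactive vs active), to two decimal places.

1.92

The missing cell is in the exposed row: 2432 − 993 = 1439.
So a = 1439, b = 993, c = 673, d = 1506.
RR = [a/(a+b)] / [c/(c+d)] = (1439/2432) / (673/2179) = 0.59169/0.30886 = 1.91575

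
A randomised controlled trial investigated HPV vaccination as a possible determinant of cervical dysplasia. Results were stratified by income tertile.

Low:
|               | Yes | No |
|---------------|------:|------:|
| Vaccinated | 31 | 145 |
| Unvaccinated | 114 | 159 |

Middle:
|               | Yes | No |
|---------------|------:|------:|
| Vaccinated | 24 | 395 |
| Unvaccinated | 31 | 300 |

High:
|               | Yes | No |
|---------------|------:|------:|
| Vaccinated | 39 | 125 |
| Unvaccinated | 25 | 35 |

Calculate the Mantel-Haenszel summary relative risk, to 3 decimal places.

RR_MH = Σ(aᵢ·n₀ᵢ/nᵢ) / Σ(cᵢ·n₁ᵢ/nᵢ), with n₁ᵢ = aᵢ+bᵢ (exposed), n₀ᵢ = cᵢ+dᵢ (unexposed), nᵢ = n₁ᵢ+n₀ᵢ.
Stratum 1 (Low): n₁ = 176, n₀ = 273, n = 449; a·n₀/n = 31·273/449 = 18.8486; c·n₁/n = 114·176/449 = 44.6860
Stratum 2 (Middle): n₁ = 419, n₀ = 331, n = 750; a·n₀/n = 24·331/750 = 10.5920; c·n₁/n = 31·419/750 = 17.3187
Stratum 3 (High): n₁ = 164, n₀ = 60, n = 224; a·n₀/n = 39·60/224 = 10.4464; c·n₁/n = 25·164/224 = 18.3036
RR_MH = (18.8486 + 10.5920 + 10.4464) / (44.6860 + 17.3187 + 18.3036) = 39.8870 / 80.3082 = 0.49667

0.497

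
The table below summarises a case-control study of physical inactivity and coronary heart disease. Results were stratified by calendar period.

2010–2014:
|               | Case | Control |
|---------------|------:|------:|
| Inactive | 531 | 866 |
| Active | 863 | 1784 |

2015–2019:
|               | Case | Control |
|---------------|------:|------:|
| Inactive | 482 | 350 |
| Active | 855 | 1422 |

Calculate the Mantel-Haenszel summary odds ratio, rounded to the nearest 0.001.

OR_MH = Σ(aᵢdᵢ/nᵢ) / Σ(bᵢcᵢ/nᵢ), where nᵢ is the stratum total.
Stratum 1 (2010–2014): n = 4044; a·d/n = 531·1784/4044 = 234.2493; b·c/n = 866·863/4044 = 184.8066
Stratum 2 (2015–2019): n = 3109; a·d/n = 482·1422/3109 = 220.4580; b·c/n = 350·855/3109 = 96.2528
OR_MH = (234.2493 + 220.4580) / (184.8066 + 96.2528) = 454.7073 / 281.0594 = 1.61783

1.618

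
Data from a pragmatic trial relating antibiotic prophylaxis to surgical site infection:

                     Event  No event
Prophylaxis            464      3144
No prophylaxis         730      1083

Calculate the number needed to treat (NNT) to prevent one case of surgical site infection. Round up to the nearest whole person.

Risk in treated group = 464/3608 = 0.12860; risk in control = 730/1813 = 0.40265.
Absolute risk reduction = 0.40265 − 0.12860 = 0.27404
NNT = 1 / ARR = 1 / 0.27404 = 3.649 → round up → 4

4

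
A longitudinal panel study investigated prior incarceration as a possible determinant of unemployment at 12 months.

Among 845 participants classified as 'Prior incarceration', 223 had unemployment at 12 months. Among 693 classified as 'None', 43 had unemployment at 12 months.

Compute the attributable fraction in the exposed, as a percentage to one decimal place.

From the description: a = 223, b = 622, c = 43, d = 650.
Risk in exposed = 223/845 = 0.26391; risk in unexposed = 43/693 = 0.06205.
RR = 0.26391/0.06205 = 4.25317
AR% = (RR − 1)/RR × 100 = (4.25317 − 1)/4.25317 × 100 = 76.4881%

76.5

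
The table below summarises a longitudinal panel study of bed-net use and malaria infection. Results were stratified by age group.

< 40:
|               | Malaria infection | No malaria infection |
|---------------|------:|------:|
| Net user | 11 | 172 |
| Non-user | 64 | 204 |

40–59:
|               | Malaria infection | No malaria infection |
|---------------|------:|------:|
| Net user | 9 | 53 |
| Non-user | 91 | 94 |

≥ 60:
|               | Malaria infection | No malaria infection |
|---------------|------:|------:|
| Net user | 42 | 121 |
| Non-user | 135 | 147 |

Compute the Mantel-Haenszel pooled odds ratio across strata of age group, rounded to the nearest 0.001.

0.276

OR_MH = Σ(aᵢdᵢ/nᵢ) / Σ(bᵢcᵢ/nᵢ), where nᵢ is the stratum total.
Stratum 1 (< 40): n = 451; a·d/n = 11·204/451 = 4.9756; b·c/n = 172·64/451 = 24.4080
Stratum 2 (40–59): n = 247; a·d/n = 9·94/247 = 3.4251; b·c/n = 53·91/247 = 19.5263
Stratum 3 (≥ 60): n = 445; a·d/n = 42·147/445 = 13.8742; b·c/n = 121·135/445 = 36.7079
OR_MH = (4.9756 + 3.4251 + 13.8742) / (24.4080 + 19.5263 + 36.7079) = 22.2749 / 80.6422 = 0.27622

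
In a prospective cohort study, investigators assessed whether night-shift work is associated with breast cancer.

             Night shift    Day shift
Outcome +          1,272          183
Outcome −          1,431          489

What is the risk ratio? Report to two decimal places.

Reading the table with exposure as columns: a = 1272 (Night shift, case), b = 1431 (Night shift, non-case), c = 183 (Day shift, case), d = 489.
Risk in exposed = 1272/2703 = 0.47059; risk in unexposed = 183/672 = 0.27232.
RR = 0.47059 / 0.27232 = 1.72806
The risk among the exposed is 1.73 times that among the unexposed.

1.73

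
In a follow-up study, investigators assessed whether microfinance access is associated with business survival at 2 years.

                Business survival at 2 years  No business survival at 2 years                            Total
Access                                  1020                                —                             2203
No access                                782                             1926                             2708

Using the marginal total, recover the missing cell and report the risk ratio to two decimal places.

The missing cell is in the exposed row: 2203 − 1020 = 1183.
So a = 1020, b = 1183, c = 782, d = 1926.
RR = [a/(a+b)] / [c/(c+d)] = (1020/2203) / (782/2708) = 0.46300/0.28877 = 1.60335

1.60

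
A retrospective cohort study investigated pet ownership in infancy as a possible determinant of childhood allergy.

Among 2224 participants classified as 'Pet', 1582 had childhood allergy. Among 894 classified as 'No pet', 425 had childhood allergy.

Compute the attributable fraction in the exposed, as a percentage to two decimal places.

From the description: a = 1582, b = 642, c = 425, d = 469.
Risk in exposed = 1582/2224 = 0.71133; risk in unexposed = 425/894 = 0.47539.
RR = 0.71133/0.47539 = 1.49631
AR% = (RR − 1)/RR × 100 = (1.49631 − 1)/1.49631 × 100 = 33.1687%

33.17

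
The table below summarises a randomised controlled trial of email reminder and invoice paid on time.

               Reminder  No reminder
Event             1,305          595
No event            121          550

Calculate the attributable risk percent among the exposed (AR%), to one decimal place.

43.2

Reading the table with exposure as columns: a = 1305 (Reminder, case), b = 121 (Reminder, non-case), c = 595 (No reminder, case), d = 550.
Risk in exposed = 1305/1426 = 0.91515; risk in unexposed = 595/1145 = 0.51965.
RR = 0.91515/0.51965 = 1.76108
AR% = (RR − 1)/RR × 100 = (1.76108 − 1)/1.76108 × 100 = 43.2167%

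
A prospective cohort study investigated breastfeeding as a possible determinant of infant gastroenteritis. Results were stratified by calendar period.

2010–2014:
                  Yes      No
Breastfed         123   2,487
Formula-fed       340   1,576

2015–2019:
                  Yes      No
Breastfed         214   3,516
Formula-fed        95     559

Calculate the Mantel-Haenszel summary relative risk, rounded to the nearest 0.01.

0.30

RR_MH = Σ(aᵢ·n₀ᵢ/nᵢ) / Σ(cᵢ·n₁ᵢ/nᵢ), with n₁ᵢ = aᵢ+bᵢ (exposed), n₀ᵢ = cᵢ+dᵢ (unexposed), nᵢ = n₁ᵢ+n₀ᵢ.
Stratum 1 (2010–2014): n₁ = 2610, n₀ = 1916, n = 4526; a·n₀/n = 123·1916/4526 = 52.0698; c·n₁/n = 340·2610/4526 = 196.0672
Stratum 2 (2015–2019): n₁ = 3730, n₀ = 654, n = 4384; a·n₀/n = 214·654/4384 = 31.9243; c·n₁/n = 95·3730/4384 = 80.8280
RR_MH = (52.0698 + 31.9243) / (196.0672 + 80.8280) = 83.9941 / 276.8952 = 0.30334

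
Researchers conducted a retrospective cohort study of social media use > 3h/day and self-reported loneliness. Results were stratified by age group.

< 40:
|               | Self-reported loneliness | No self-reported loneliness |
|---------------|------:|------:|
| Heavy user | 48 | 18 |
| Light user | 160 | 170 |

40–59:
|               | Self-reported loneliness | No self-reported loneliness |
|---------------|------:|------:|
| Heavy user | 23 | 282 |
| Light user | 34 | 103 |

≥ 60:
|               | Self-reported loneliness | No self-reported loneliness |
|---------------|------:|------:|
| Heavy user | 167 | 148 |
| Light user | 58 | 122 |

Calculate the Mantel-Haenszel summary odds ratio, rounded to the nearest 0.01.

OR_MH = Σ(aᵢdᵢ/nᵢ) / Σ(bᵢcᵢ/nᵢ), where nᵢ is the stratum total.
Stratum 1 (< 40): n = 396; a·d/n = 48·170/396 = 20.6061; b·c/n = 18·160/396 = 7.2727
Stratum 2 (40–59): n = 442; a·d/n = 23·103/442 = 5.3597; b·c/n = 282·34/442 = 21.6923
Stratum 3 (≥ 60): n = 495; a·d/n = 167·122/495 = 41.1596; b·c/n = 148·58/495 = 17.3414
OR_MH = (20.6061 + 5.3597 + 41.1596) / (7.2727 + 21.6923 + 17.3414) = 67.1254 / 46.3064 = 1.44959

1.45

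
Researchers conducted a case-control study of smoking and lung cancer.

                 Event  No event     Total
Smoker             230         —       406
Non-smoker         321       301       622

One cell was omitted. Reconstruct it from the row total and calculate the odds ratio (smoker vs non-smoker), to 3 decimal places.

The missing cell is in the exposed row: 406 − 230 = 176.
So a = 230, b = 176, c = 321, d = 301.
OR = (a·d)/(b·c) = (230 × 301) / (176 × 321) = 69230 / 56496 = 1.22540

1.225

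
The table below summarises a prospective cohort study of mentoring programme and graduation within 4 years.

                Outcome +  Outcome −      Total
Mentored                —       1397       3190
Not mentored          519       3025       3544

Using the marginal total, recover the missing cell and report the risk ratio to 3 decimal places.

The missing cell is in the exposed row: 3190 − 1397 = 1793.
So a = 1793, b = 1397, c = 519, d = 3025.
RR = [a/(a+b)] / [c/(c+d)] = (1793/3190) / (519/3544) = 0.56207/0.14644 = 3.83810

3.838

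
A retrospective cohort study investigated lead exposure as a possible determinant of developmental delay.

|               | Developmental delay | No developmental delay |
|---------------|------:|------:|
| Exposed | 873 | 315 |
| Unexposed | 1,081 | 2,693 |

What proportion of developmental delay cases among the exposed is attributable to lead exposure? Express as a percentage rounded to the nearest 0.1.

Cells: a = 873, b = 315, c = 1081, d = 2693.
Risk in exposed = 873/1188 = 0.73485; risk in unexposed = 1081/3774 = 0.28643.
RR = 0.73485/0.28643 = 2.56551
AR% = (RR − 1)/RR × 100 = (2.56551 − 1)/2.56551 × 100 = 61.0214%

61.0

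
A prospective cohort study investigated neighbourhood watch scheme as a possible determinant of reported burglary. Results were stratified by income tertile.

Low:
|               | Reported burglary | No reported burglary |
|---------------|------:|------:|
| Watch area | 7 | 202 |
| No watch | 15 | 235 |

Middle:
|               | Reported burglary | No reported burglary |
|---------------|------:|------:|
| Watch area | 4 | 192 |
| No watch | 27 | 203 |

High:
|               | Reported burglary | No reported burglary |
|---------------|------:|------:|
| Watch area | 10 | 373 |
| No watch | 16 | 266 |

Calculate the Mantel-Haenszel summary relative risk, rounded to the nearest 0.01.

0.36

RR_MH = Σ(aᵢ·n₀ᵢ/nᵢ) / Σ(cᵢ·n₁ᵢ/nᵢ), with n₁ᵢ = aᵢ+bᵢ (exposed), n₀ᵢ = cᵢ+dᵢ (unexposed), nᵢ = n₁ᵢ+n₀ᵢ.
Stratum 1 (Low): n₁ = 209, n₀ = 250, n = 459; a·n₀/n = 7·250/459 = 3.8126; c·n₁/n = 15·209/459 = 6.8301
Stratum 2 (Middle): n₁ = 196, n₀ = 230, n = 426; a·n₀/n = 4·230/426 = 2.1596; c·n₁/n = 27·196/426 = 12.4225
Stratum 3 (High): n₁ = 383, n₀ = 282, n = 665; a·n₀/n = 10·282/665 = 4.2406; c·n₁/n = 16·383/665 = 9.2150
RR_MH = (3.8126 + 2.1596 + 4.2406) / (6.8301 + 12.4225 + 9.2150) = 10.2129 / 28.4676 = 0.35875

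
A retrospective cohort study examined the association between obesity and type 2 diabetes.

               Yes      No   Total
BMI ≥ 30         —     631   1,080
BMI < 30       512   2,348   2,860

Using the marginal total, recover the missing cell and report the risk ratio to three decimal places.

The missing cell is in the exposed row: 1080 − 631 = 449.
So a = 449, b = 631, c = 512, d = 2348.
RR = [a/(a+b)] / [c/(c+d)] = (449/1080) / (512/2860) = 0.41574/0.17902 = 2.32230

2.322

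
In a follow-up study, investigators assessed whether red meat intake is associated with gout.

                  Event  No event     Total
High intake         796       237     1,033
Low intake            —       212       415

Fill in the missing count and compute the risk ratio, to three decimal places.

The missing cell is in the unexposed row: 415 − 212 = 203.
So a = 796, b = 237, c = 203, d = 212.
RR = [a/(a+b)] / [c/(c+d)] = (796/1033) / (203/415) = 0.77057/0.48916 = 1.57531

1.575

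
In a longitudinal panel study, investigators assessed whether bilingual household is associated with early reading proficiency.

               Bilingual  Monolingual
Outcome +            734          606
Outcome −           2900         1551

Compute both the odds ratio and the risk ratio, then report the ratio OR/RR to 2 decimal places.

0.90

Reading the table with exposure as columns: a = 734 (Bilingual, case), b = 2900 (Bilingual, non-case), c = 606 (Monolingual, case), d = 1551.
OR = (734·1551)/(2900·606) = 1138434/1757400 = 0.64779
Risk in exposed = 734/3634 = 0.20198; risk in unexposed = 606/2157 = 0.28095; RR = 0.71893
OR/RR = 0.64779 / 0.71893 = 0.90105
The outcome is not rare, so the OR lies further from 1 than the RR.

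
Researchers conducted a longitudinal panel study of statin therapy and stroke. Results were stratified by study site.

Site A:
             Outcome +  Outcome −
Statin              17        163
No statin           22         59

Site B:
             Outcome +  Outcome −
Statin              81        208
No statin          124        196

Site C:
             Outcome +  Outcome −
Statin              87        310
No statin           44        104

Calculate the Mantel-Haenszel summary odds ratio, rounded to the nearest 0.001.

OR_MH = Σ(aᵢdᵢ/nᵢ) / Σ(bᵢcᵢ/nᵢ), where nᵢ is the stratum total.
Stratum 1 (Site A): n = 261; a·d/n = 17·59/261 = 3.8429; b·c/n = 163·22/261 = 13.7395
Stratum 2 (Site B): n = 609; a·d/n = 81·196/609 = 26.0690; b·c/n = 208·124/609 = 42.3514
Stratum 3 (Site C): n = 545; a·d/n = 87·104/545 = 16.6018; b·c/n = 310·44/545 = 25.0275
OR_MH = (3.8429 + 26.0690 + 16.6018) / (13.7395 + 42.3514 + 25.0275) = 46.5137 / 81.1184 = 0.57341

0.573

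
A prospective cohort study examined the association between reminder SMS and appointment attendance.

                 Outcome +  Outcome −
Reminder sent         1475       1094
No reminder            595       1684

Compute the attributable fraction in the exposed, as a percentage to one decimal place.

Cells: a = 1475, b = 1094, c = 595, d = 1684.
Risk in exposed = 1475/2569 = 0.57415; risk in unexposed = 595/2279 = 0.26108.
RR = 0.57415/0.26108 = 2.19915
AR% = (RR − 1)/RR × 100 = (2.19915 − 1)/2.19915 × 100 = 54.5279%

54.5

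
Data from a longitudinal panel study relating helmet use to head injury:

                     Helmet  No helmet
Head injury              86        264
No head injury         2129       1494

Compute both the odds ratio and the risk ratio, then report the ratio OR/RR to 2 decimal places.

0.88

Reading the table with exposure as columns: a = 86 (Helmet, case), b = 2129 (Helmet, non-case), c = 264 (No helmet, case), d = 1494.
OR = (86·1494)/(2129·264) = 128484/562056 = 0.22860
Risk in exposed = 86/2215 = 0.03883; risk in unexposed = 264/1758 = 0.15017; RR = 0.25855
OR/RR = 0.22860 / 0.25855 = 0.88416
The outcome is not rare, so the OR lies further from 1 than the RR.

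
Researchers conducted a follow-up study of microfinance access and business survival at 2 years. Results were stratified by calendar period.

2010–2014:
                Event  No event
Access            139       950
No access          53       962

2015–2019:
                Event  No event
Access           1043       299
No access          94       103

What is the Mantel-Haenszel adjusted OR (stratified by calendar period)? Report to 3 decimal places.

3.161

OR_MH = Σ(aᵢdᵢ/nᵢ) / Σ(bᵢcᵢ/nᵢ), where nᵢ is the stratum total.
Stratum 1 (2010–2014): n = 2104; a·d/n = 139·962/2104 = 63.5542; b·c/n = 950·53/2104 = 23.9306
Stratum 2 (2015–2019): n = 1539; a·d/n = 1043·103/1539 = 69.8044; b·c/n = 299·94/1539 = 18.2625
OR_MH = (63.5542 + 69.8044) / (23.9306 + 18.2625) = 133.3586 / 42.1931 = 3.16067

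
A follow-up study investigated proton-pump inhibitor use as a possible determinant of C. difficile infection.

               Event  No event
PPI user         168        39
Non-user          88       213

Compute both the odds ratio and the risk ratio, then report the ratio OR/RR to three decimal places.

3.756

Cells: a = 168, b = 39, c = 88, d = 213.
OR = (168·213)/(39·88) = 35784/3432 = 10.42657
Risk in exposed = 168/207 = 0.81159; risk in unexposed = 88/301 = 0.29236; RR = 2.77602
OR/RR = 10.42657 / 2.77602 = 3.75594
The outcome is not rare, so the OR lies further from 1 than the RR.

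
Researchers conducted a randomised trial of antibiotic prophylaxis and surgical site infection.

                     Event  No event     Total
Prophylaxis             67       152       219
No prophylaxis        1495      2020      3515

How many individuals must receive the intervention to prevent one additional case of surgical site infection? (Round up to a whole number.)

Risk in treated group = 67/219 = 0.30594; risk in control = 1495/3515 = 0.42532.
Absolute risk reduction = 0.42532 − 0.30594 = 0.11938
NNT = 1 / ARR = 1 / 0.11938 = 8.376 → round up → 9

9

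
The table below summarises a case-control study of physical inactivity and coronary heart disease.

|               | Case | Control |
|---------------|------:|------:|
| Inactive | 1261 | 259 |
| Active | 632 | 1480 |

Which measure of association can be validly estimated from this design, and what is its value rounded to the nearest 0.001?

Cells: a = 1261, b = 259, c = 632, d = 1480.
This is a case-control study: participants were sampled on outcome status, so risks in the source population cannot be estimated directly — relative risk is not valid here. The odds ratio is the appropriate measure.
OR = (a·d)/(b·c) = (1261 × 1480) / (259 × 632) = 1866280 / 163688 = 11.40145

11.401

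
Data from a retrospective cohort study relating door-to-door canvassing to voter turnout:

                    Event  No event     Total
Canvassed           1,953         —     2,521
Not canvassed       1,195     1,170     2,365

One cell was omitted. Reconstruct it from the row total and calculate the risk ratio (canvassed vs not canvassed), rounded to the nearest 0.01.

The missing cell is in the exposed row: 2521 − 1953 = 568.
So a = 1953, b = 568, c = 1195, d = 1170.
RR = [a/(a+b)] / [c/(c+d)] = (1953/2521) / (1195/2365) = 0.77469/0.50529 = 1.53318

1.53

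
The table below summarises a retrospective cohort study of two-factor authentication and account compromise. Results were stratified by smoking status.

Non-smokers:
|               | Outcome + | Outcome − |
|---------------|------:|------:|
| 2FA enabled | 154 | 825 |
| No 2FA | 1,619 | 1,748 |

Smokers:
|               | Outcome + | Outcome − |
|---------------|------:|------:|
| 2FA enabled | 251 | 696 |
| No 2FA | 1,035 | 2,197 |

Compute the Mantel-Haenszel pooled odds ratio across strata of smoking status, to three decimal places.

OR_MH = Σ(aᵢdᵢ/nᵢ) / Σ(bᵢcᵢ/nᵢ), where nᵢ is the stratum total.
Stratum 1 (Non-smokers): n = 4346; a·d/n = 154·1748/4346 = 61.9402; b·c/n = 825·1619/4346 = 307.3343
Stratum 2 (Smokers): n = 4179; a·d/n = 251·2197/4179 = 131.9567; b·c/n = 696·1035/4179 = 172.3762
OR_MH = (61.9402 + 131.9567) / (307.3343 + 172.3762) = 193.8969 / 479.7105 = 0.40420

0.404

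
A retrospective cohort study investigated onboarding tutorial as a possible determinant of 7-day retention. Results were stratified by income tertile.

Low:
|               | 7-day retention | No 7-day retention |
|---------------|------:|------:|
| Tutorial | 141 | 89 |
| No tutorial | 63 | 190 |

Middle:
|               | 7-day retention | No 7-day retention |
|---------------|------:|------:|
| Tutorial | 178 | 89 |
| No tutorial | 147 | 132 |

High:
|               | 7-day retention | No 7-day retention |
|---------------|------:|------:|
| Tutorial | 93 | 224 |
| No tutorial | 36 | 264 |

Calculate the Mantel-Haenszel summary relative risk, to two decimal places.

RR_MH = Σ(aᵢ·n₀ᵢ/nᵢ) / Σ(cᵢ·n₁ᵢ/nᵢ), with n₁ᵢ = aᵢ+bᵢ (exposed), n₀ᵢ = cᵢ+dᵢ (unexposed), nᵢ = n₁ᵢ+n₀ᵢ.
Stratum 1 (Low): n₁ = 230, n₀ = 253, n = 483; a·n₀/n = 141·253/483 = 73.8571; c·n₁/n = 63·230/483 = 30.0000
Stratum 2 (Middle): n₁ = 267, n₀ = 279, n = 546; a·n₀/n = 178·279/546 = 90.9560; c·n₁/n = 147·267/546 = 71.8846
Stratum 3 (High): n₁ = 317, n₀ = 300, n = 617; a·n₀/n = 93·300/617 = 45.2188; c·n₁/n = 36·317/617 = 18.4959
RR_MH = (73.8571 + 90.9560 + 45.2188) / (30.0000 + 71.8846 + 18.4959) = 210.0320 / 120.3806 = 1.74473

1.74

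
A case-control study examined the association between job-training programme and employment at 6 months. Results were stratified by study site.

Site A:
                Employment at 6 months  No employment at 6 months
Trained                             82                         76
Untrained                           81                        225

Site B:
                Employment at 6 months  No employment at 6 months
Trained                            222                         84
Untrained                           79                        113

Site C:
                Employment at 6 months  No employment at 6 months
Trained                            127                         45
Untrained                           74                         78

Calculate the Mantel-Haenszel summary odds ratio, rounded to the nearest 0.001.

3.274

OR_MH = Σ(aᵢdᵢ/nᵢ) / Σ(bᵢcᵢ/nᵢ), where nᵢ is the stratum total.
Stratum 1 (Site A): n = 464; a·d/n = 82·225/464 = 39.7629; b·c/n = 76·81/464 = 13.2672
Stratum 2 (Site B): n = 498; a·d/n = 222·113/498 = 50.3735; b·c/n = 84·79/498 = 13.3253
Stratum 3 (Site C): n = 324; a·d/n = 127·78/324 = 30.5741; b·c/n = 45·74/324 = 10.2778
OR_MH = (39.7629 + 50.3735 + 30.5741) / (13.2672 + 13.3253 + 10.2778) = 120.7105 / 36.8703 = 3.27392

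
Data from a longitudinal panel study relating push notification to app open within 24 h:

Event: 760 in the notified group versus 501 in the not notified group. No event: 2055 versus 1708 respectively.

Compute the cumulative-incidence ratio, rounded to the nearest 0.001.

From the description: a = 760, b = 2055, c = 501, d = 1708.
Risk in exposed = 760/2815 = 0.26998; risk in unexposed = 501/2209 = 0.22680.
RR = 0.26998 / 0.22680 = 1.19040
The risk among the exposed is 1.19 times that among the unexposed.

1.190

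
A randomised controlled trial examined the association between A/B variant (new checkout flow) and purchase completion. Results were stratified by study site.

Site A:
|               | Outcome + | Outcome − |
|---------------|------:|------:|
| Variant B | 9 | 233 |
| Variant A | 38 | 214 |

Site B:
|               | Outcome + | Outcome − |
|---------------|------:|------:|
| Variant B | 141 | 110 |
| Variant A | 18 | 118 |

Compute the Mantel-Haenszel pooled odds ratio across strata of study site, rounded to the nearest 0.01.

OR_MH = Σ(aᵢdᵢ/nᵢ) / Σ(bᵢcᵢ/nᵢ), where nᵢ is the stratum total.
Stratum 1 (Site A): n = 494; a·d/n = 9·214/494 = 3.8988; b·c/n = 233·38/494 = 17.9231
Stratum 2 (Site B): n = 387; a·d/n = 141·118/387 = 42.9922; b·c/n = 110·18/387 = 5.1163
OR_MH = (3.8988 + 42.9922) / (17.9231 + 5.1163) = 46.8910 / 23.0394 = 2.03526

2.04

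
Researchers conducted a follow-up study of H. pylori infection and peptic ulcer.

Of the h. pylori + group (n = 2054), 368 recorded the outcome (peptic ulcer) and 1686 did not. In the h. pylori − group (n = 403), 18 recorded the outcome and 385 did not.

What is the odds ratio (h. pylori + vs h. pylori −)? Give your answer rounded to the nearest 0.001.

From the description: a = 368, b = 1686, c = 18, d = 385.
OR = (a·d)/(b·c) = (368 × 385) / (1686 × 18) = 141680 / 30348 = 4.66851
The odds of peptic ulcer are about 4.67 times as high in the h. pylori + group.

4.669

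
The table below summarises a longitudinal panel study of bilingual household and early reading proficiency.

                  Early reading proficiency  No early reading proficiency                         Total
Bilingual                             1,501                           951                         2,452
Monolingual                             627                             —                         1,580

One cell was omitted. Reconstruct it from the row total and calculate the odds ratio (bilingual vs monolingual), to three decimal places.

2.399

The missing cell is in the unexposed row: 1580 − 627 = 953.
So a = 1501, b = 951, c = 627, d = 953.
OR = (a·d)/(b·c) = (1501 × 953) / (951 × 627) = 1430453 / 596277 = 2.39897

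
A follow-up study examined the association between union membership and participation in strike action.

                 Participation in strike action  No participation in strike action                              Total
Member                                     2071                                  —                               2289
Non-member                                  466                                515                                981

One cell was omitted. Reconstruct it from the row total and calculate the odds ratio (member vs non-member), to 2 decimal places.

10.50

The missing cell is in the exposed row: 2289 − 2071 = 218.
So a = 2071, b = 218, c = 466, d = 515.
OR = (a·d)/(b·c) = (2071 × 515) / (218 × 466) = 1066565 / 101588 = 10.49893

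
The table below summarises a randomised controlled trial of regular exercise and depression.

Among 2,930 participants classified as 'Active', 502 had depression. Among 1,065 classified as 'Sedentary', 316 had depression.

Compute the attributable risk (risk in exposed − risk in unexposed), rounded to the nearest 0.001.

-0.125

From the description: a = 502, b = 2428, c = 316, d = 749.
Risk in exposed = 502/2930 = 0.171331; risk in unexposed = 316/1065 = 0.296714.
Risk difference = 0.171331 − 0.296714 = -0.125383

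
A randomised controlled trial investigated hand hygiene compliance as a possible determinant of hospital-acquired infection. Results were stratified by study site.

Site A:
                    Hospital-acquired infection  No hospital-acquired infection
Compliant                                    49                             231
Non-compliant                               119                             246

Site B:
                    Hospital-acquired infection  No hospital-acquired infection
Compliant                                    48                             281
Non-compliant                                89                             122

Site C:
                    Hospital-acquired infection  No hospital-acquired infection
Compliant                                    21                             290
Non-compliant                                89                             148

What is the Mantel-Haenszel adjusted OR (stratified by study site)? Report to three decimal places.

OR_MH = Σ(aᵢdᵢ/nᵢ) / Σ(bᵢcᵢ/nᵢ), where nᵢ is the stratum total.
Stratum 1 (Site A): n = 645; a·d/n = 49·246/645 = 18.6884; b·c/n = 231·119/645 = 42.6186
Stratum 2 (Site B): n = 540; a·d/n = 48·122/540 = 10.8444; b·c/n = 281·89/540 = 46.3130
Stratum 3 (Site C): n = 548; a·d/n = 21·148/548 = 5.6715; b·c/n = 290·89/548 = 47.0985
OR_MH = (18.6884 + 10.8444 + 5.6715) / (42.6186 + 46.3130 + 47.0985) = 35.2043 / 136.0301 = 0.25880

0.259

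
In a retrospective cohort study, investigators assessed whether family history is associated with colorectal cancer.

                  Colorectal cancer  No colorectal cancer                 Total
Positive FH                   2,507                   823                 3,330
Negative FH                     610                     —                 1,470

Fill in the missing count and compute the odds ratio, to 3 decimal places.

The missing cell is in the unexposed row: 1470 − 610 = 860.
So a = 2507, b = 823, c = 610, d = 860.
OR = (a·d)/(b·c) = (2507 × 860) / (823 × 610) = 2156020 / 502030 = 4.29460

4.295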